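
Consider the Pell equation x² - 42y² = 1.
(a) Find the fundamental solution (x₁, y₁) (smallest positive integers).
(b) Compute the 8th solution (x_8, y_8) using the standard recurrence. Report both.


Step 1: Find the fundamental solution (x₁, y₁) of x² - 42y² = 1.
  Expand √42 as a continued fraction. a₀ = ⌊√42⌋ = 6; iterate m_{k+1} = d_k·a_k − m_k, d_{k+1} = (42 − m_{k+1}²)/d_k, a_{k+1} = ⌊(a₀ + m_{k+1})/d_{k+1}⌋ (starting m₀ = 0, d₀ = 1), with convergents p_k = a_k·p_{k-1} + p_{k-2}, q_k = a_k·q_{k-1} + q_{k-2} (p₋₁ = 1, q₋₁ = 0):
  k = 0: a₀ = 6; p₀/q₀ = 6/1; p₀² − 42·q₀² = 36 − 42 = -6.
  k = 1: m = 6, d = 6, a = ⌊(6 + 6)/6⌋ = 2; p/q = (2·6 + 1)/(2·1 + 0) = 13/2; p² − 42·q² = 169 − 168 = 1.
  The first convergent with p² − 42·q² = 1 gives the fundamental solution (x₁, y₁) = (13, 2).
Step 2: Apply the recurrence (x_{n+1}, y_{n+1}) = (x₁x_n + 42y₁y_n, x₁y_n + y₁x_n) repeatedly.
  From (x_1, y_1) = (13, 2): x_2 = 13·13 + 42·2·2 = 337; y_2 = 13·2 + 2·13 = 52.
  From (x_2, y_2) = (337, 52): x_3 = 13·337 + 42·2·52 = 8749; y_3 = 13·52 + 2·337 = 1350.
  From (x_3, y_3) = (8749, 1350): x_4 = 13·8749 + 42·2·1350 = 227137; y_4 = 13·1350 + 2·8749 = 35048.
  From (x_4, y_4) = (227137, 35048): x_5 = 13·227137 + 42·2·35048 = 5896813; y_5 = 13·35048 + 2·227137 = 909898.
  From (x_5, y_5) = (5896813, 909898): x_6 = 13·5896813 + 42·2·909898 = 153090001; y_6 = 13·909898 + 2·5896813 = 23622300.
  From (x_6, y_6) = (153090001, 23622300): x_7 = 13·153090001 + 42·2·23622300 = 3974443213; y_7 = 13·23622300 + 2·153090001 = 613269902.
  From (x_7, y_7) = (3974443213, 613269902): x_8 = 13·3974443213 + 42·2·613269902 = 103182433537; y_8 = 13·613269902 + 2·3974443213 = 15921395152.
Step 3: Verify x_8² - 42·y_8² = 10646614590617422330369 - 10646614590617422330368 = 1 (should be 1). ✓

(x_1, y_1) = (13, 2); (x_8, y_8) = (103182433537, 15921395152).


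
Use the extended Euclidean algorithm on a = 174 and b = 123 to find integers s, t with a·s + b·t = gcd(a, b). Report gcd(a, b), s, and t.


Euclidean algorithm on (174, 123) — divide until remainder is 0:
  174 = 1 · 123 + 51
  123 = 2 · 51 + 21
  51 = 2 · 21 + 9
  21 = 2 · 9 + 3
  9 = 3 · 3 + 0
gcd(174, 123) = 3.
Track Bezout coefficients alongside the remainders: start with r₀ = 174 = a·1 + b·0 (s = 1, t = 0) and r₁ = 123 = a·0 + b·1 (s = 0, t = 1); each new remainder r_{k+1} = r_{k-1} − q_k·r_k inherits s_{k+1} = s_{k-1} − q_k·s_k, t_{k+1} = t_{k-1} − q_k·t_k, so r_k = a·s_k + b·t_k at every step:
  q = 1: r = 51, s = 1 − 1·0 = 1, t = 0 − 1·1 = -1  (check: 174·1 + 123·(-1) = 51)
  q = 2: r = 21, s = 0 − 2·1 = -2, t = 1 − 2·(-1) = 3  (check: 174·(-2) + 123·3 = 21)
  q = 2: r = 9, s = 1 − 2·(-2) = 5, t = -1 − 2·3 = -7  (check: 174·5 + 123·(-7) = 9)
  q = 2: r = 3, s = -2 − 2·5 = -12, t = 3 − 2·(-7) = 17  (check: 174·(-12) + 123·17 = 3)
The row with r = 3 (the gcd) gives the Bezout coefficients s = -12, t = 17.
Result: 174 · (-12) + 123 · (17) = 3.

gcd(174, 123) = 3; s = -12, t = 17 (check: 174·(-12) + 123·17 = 3).


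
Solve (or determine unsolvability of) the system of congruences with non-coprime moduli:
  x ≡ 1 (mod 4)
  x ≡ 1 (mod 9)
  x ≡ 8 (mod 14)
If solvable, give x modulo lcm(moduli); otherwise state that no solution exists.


Moduli 4, 9, 14 are not pairwise coprime, so CRT works modulo lcm(m_i) when all pairwise compatibility conditions hold.
Pairwise compatibility: gcd(m_i, m_j) must divide a_i - a_j for every pair.
Merge one congruence at a time:
  Start: x ≡ 1 (mod 4).
  Combine with x ≡ 1 (mod 9): gcd(4, 9) = 1; 1 - 1 = 0, which IS divisible by 1, so compatible.
    Write x = 1 + 4·t and substitute into x ≡ 1 (mod 9): 4·t ≡ 1 − 1 = 0 (mod 9).
    The inverse of 4 mod 9 is 7 (since 4·7 = 28 = 3·9 + 1), so t ≡ 7·0 = 0 ≡ 0 (mod 9).
    Then x = 1 + 4·0 = 1, valid modulo lcm(4, 9) = 36: x ≡ 1 (mod 36).
  Combine with x ≡ 8 (mod 14): gcd(36, 14) = 2, and 8 - 1 = 7 is NOT divisible by 2.
    ⇒ system is inconsistent (no integer solution).

No solution (the system is inconsistent).


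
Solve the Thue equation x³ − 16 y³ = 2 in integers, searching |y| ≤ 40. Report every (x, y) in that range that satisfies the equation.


The equation is x³ - 16y³ = 2. For fixed y, x³ = 16·y³ + 2, so a solution requires the RHS to be a perfect cube.
Strategy: iterate y from -40 to 40, compute RHS = 16·y³ + 2, and check whether it is a (positive or negative) perfect cube.
Check small values of y:
  y = 0: RHS = 2 is not a perfect cube.
  y = 1: RHS = 18 is not a perfect cube.
  y = -1: RHS = -14 is not a perfect cube.
  y = 2: RHS = 130 is not a perfect cube.
  y = -2: RHS = -126 is not a perfect cube.
  y = 3: RHS = 434 is not a perfect cube.
  y = -3: RHS = -430 is not a perfect cube.
Continuing the search up to |y| = 40 finds no solutions either.
No (x, y) in the scanned range satisfies the equation.

No integer solutions with |y| ≤ 40.


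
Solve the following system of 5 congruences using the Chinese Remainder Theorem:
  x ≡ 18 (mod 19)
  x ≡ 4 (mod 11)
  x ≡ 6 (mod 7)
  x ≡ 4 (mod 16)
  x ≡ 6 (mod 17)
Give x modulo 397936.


Product of moduli M = 19 · 11 · 7 · 16 · 17 = 397936.
Merge one congruence at a time:
  Start: x ≡ 18 (mod 19).
  Combine with x ≡ 4 (mod 11); new modulus lcm = 209.
    Write x = 18 + 19·t and substitute into x ≡ 4 (mod 11): 19·t ≡ 4 − 18 = -14 (mod 11).
    Reduce coefficients mod 11: 8·t ≡ 8 (mod 11).
    The inverse of 8 mod 11 is 7 (since 8·7 = 56 = 5·11 + 1), so t ≡ 7·8 = 56 ≡ 1 (mod 11).
    Then x = 18 + 19·1 = 37, valid modulo lcm(19, 11) = 209: x ≡ 37 (mod 209).
  Combine with x ≡ 6 (mod 7); new modulus lcm = 1463.
    Write x = 37 + 209·t and substitute into x ≡ 6 (mod 7): 209·t ≡ 6 − 37 = -31 (mod 7).
    Reduce coefficients mod 7: 6·t ≡ 4 (mod 7).
    The inverse of 6 mod 7 is 6 (since 6·6 = 36 = 5·7 + 1), so t ≡ 6·4 = 24 ≡ 3 (mod 7).
    Then x = 37 + 209·3 = 664, valid modulo lcm(209, 7) = 1463: x ≡ 664 (mod 1463).
  Combine with x ≡ 4 (mod 16); new modulus lcm = 23408.
    Write x = 664 + 1463·t and substitute into x ≡ 4 (mod 16): 1463·t ≡ 4 − 664 = -660 (mod 16).
    Reduce coefficients mod 16: 7·t ≡ 12 (mod 16).
    The inverse of 7 mod 16 is 7 (since 7·7 = 49 = 3·16 + 1), so t ≡ 7·12 = 84 ≡ 4 (mod 16).
    Then x = 664 + 1463·4 = 6516, valid modulo lcm(1463, 16) = 23408: x ≡ 6516 (mod 23408).
  Combine with x ≡ 6 (mod 17); new modulus lcm = 397936.
    Write x = 6516 + 23408·t and substitute into x ≡ 6 (mod 17): 23408·t ≡ 6 − 6516 = -6510 (mod 17).
    Reduce coefficients mod 17: 16·t ≡ 1 (mod 17).
    The inverse of 16 mod 17 is 16 (since 16·16 = 256 = 15·17 + 1), so t ≡ 16·1 = 16 ≡ 16 (mod 17).
    Then x = 6516 + 23408·16 = 381044, valid modulo lcm(23408, 17) = 397936: x ≡ 381044 (mod 397936).
Verify against each original: 381044 mod 19 = 18, 381044 mod 11 = 4, 381044 mod 7 = 6, 381044 mod 16 = 4, 381044 mod 17 = 6.

x ≡ 381044 (mod 397936).


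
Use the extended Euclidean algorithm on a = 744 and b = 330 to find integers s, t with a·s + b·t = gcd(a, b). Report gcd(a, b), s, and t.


Euclidean algorithm on (744, 330) — divide until remainder is 0:
  744 = 2 · 330 + 84
  330 = 3 · 84 + 78
  84 = 1 · 78 + 6
  78 = 13 · 6 + 0
gcd(744, 330) = 6.
Track Bezout coefficients alongside the remainders: start with r₀ = 744 = a·1 + b·0 (s = 1, t = 0) and r₁ = 330 = a·0 + b·1 (s = 0, t = 1); each new remainder r_{k+1} = r_{k-1} − q_k·r_k inherits s_{k+1} = s_{k-1} − q_k·s_k, t_{k+1} = t_{k-1} − q_k·t_k, so r_k = a·s_k + b·t_k at every step:
  q = 2: r = 84, s = 1 − 2·0 = 1, t = 0 − 2·1 = -2  (check: 744·1 + 330·(-2) = 84)
  q = 3: r = 78, s = 0 − 3·1 = -3, t = 1 − 3·(-2) = 7  (check: 744·(-3) + 330·7 = 78)
  q = 1: r = 6, s = 1 − 1·(-3) = 4, t = -2 − 1·7 = -9  (check: 744·4 + 330·(-9) = 6)
The row with r = 6 (the gcd) gives the Bezout coefficients s = 4, t = -9.
Result: 744 · (4) + 330 · (-9) = 6.

gcd(744, 330) = 6; s = 4, t = -9 (check: 744·4 + 330·(-9) = 6).


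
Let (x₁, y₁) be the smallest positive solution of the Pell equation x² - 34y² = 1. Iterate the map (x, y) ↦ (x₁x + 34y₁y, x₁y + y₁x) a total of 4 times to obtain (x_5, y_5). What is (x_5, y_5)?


Step 1: Find the fundamental solution (x₁, y₁) of x² - 34y² = 1.
  Expand √34 as a continued fraction. a₀ = ⌊√34⌋ = 5; iterate m_{k+1} = d_k·a_k − m_k, d_{k+1} = (34 − m_{k+1}²)/d_k, a_{k+1} = ⌊(a₀ + m_{k+1})/d_{k+1}⌋ (starting m₀ = 0, d₀ = 1), with convergents p_k = a_k·p_{k-1} + p_{k-2}, q_k = a_k·q_{k-1} + q_{k-2} (p₋₁ = 1, q₋₁ = 0):
  k = 0: a₀ = 5; p₀/q₀ = 5/1; p₀² − 34·q₀² = 25 − 34 = -9.
  k = 1: m = 5, d = 9, a = ⌊(5 + 5)/9⌋ = 1; p/q = (1·5 + 1)/(1·1 + 0) = 6/1; p² − 34·q² = 36 − 34 = 2.
  k = 2: m = 4, d = 2, a = ⌊(5 + 4)/2⌋ = 4; p/q = (4·6 + 5)/(4·1 + 1) = 29/5; p² − 34·q² = 841 − 850 = -9.
  k = 3: m = 4, d = 9, a = ⌊(5 + 4)/9⌋ = 1; p/q = (1·29 + 6)/(1·5 + 1) = 35/6; p² − 34·q² = 1225 − 1224 = 1.
  The first convergent with p² − 34·q² = 1 gives the fundamental solution (x₁, y₁) = (35, 6).
Step 2: Apply the recurrence (x_{n+1}, y_{n+1}) = (x₁x_n + 34y₁y_n, x₁y_n + y₁x_n) repeatedly.
  From (x_1, y_1) = (35, 6): x_2 = 35·35 + 34·6·6 = 2449; y_2 = 35·6 + 6·35 = 420.
  From (x_2, y_2) = (2449, 420): x_3 = 35·2449 + 34·6·420 = 171395; y_3 = 35·420 + 6·2449 = 29394.
  From (x_3, y_3) = (171395, 29394): x_4 = 35·171395 + 34·6·29394 = 11995201; y_4 = 35·29394 + 6·171395 = 2057160.
  From (x_4, y_4) = (11995201, 2057160): x_5 = 35·11995201 + 34·6·2057160 = 839492675; y_5 = 35·2057160 + 6·11995201 = 143971806.
Step 3: Verify x_5² - 34·y_5² = 704747951378655625 - 704747951378655624 = 1 (should be 1). ✓

(x_1, y_1) = (35, 6); (x_5, y_5) = (839492675, 143971806).


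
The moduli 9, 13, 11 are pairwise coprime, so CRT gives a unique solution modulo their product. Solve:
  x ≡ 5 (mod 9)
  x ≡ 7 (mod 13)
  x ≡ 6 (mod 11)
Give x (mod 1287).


Moduli 9, 13, 11 are pairwise coprime; by CRT there is a unique solution modulo M = 9 · 13 · 11 = 1287.
Solve pairwise, accumulating the modulus:
  Start with x ≡ 5 (mod 9).
  Combine with x ≡ 7 (mod 13): since gcd(9, 13) = 1, we get a unique residue mod 117.
    Write x = 5 + 9·t and substitute into x ≡ 7 (mod 13): 9·t ≡ 7 − 5 = 2 (mod 13).
    The inverse of 9 mod 13 is 3 (since 9·3 = 27 = 2·13 + 1), so t ≡ 3·2 = 6 ≡ 6 (mod 13).
    Then x = 5 + 9·6 = 59, valid modulo lcm(9, 13) = 117: x ≡ 59 (mod 117).
  Combine with x ≡ 6 (mod 11): since gcd(117, 11) = 1, we get a unique residue mod 1287.
    Write x = 59 + 117·t and substitute into x ≡ 6 (mod 11): 117·t ≡ 6 − 59 = -53 (mod 11).
    Reduce coefficients mod 11: 7·t ≡ 2 (mod 11).
    The inverse of 7 mod 11 is 8 (since 7·8 = 56 = 5·11 + 1), so t ≡ 8·2 = 16 ≡ 5 (mod 11).
    Then x = 59 + 117·5 = 644, valid modulo lcm(117, 11) = 1287: x ≡ 644 (mod 1287).
Verify: 644 mod 9 = 5 ✓, 644 mod 13 = 7 ✓, 644 mod 11 = 6 ✓.

x ≡ 644 (mod 1287).


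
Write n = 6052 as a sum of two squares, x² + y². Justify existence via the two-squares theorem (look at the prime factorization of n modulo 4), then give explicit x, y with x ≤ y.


Step 1: Factor n = 6052 = 2^2 · 17 · 89.
Step 2: Check the mod-4 condition on each prime factor: 2 = 2 (special); 17 ≡ 1 (mod 4), exponent 1; 89 ≡ 1 (mod 4), exponent 1.
All primes ≡ 3 (mod 4) appear to even exponent (or don't appear), so by the two-squares theorem n IS expressible as a sum of two squares.
Step 3: Build a representation. Group n = k² · m with k = 2 and m = 17 · 89 = 1513 (a product of primes ≡ 1 (mod 4)); a representation of m scales to one of n via (k·x)² + (k·y)² = k²(x² + y²). Each prime p ≡ 1 (mod 4) is itself a sum of two squares; find a² by testing p − a² for a perfect square:
  17: 17 − 1² = 16 = 4² ⇒ 17 = 1² + 4².
  89: 89 − 1² = 88, 89 − 2² = 85, 89 − 3² = 80, 89 − 4² = 73, 89 − 5² = 64 = 8² ⇒ 89 = 5² + 8².
  Combine using the Brahmagupta–Fibonacci identity (a² + b²)(c² + d²) = (ac − bd)² + (ad + bc)² = (ac + bd)² + (ad − bc)²:
  17 · 89 = 1513: from (1² + 4²)(5² + 8²), take (1·5 − 4·8, 1·8 + 4·5) = (5 − 32, 8 + 20) = (-27, 28); dropping signs (only squares matter) gives (27, 28); check 27² + 28² = 729 + 784 = 1513 ✓.
  Scale by k = 2: (2·27, 2·28) = (54, 56).
Step 4: Order so x ≤ y and verify: 54² + 56² = 2916 + 3136 = 6052 = n. ✓

n = 6052 = 54² + 56² (one valid representation with x ≤ y).


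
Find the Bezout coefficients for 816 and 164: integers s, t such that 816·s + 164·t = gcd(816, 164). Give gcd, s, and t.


Euclidean algorithm on (816, 164) — divide until remainder is 0:
  816 = 4 · 164 + 160
  164 = 1 · 160 + 4
  160 = 40 · 4 + 0
gcd(816, 164) = 4.
Track Bezout coefficients alongside the remainders: start with r₀ = 816 = a·1 + b·0 (s = 1, t = 0) and r₁ = 164 = a·0 + b·1 (s = 0, t = 1); each new remainder r_{k+1} = r_{k-1} − q_k·r_k inherits s_{k+1} = s_{k-1} − q_k·s_k, t_{k+1} = t_{k-1} − q_k·t_k, so r_k = a·s_k + b·t_k at every step:
  q = 4: r = 160, s = 1 − 4·0 = 1, t = 0 − 4·1 = -4  (check: 816·1 + 164·(-4) = 160)
  q = 1: r = 4, s = 0 − 1·1 = -1, t = 1 − 1·(-4) = 5  (check: 816·(-1) + 164·5 = 4)
The row with r = 4 (the gcd) gives the Bezout coefficients s = -1, t = 5.
Result: 816 · (-1) + 164 · (5) = 4.

gcd(816, 164) = 4; s = -1, t = 5 (check: 816·(-1) + 164·5 = 4).


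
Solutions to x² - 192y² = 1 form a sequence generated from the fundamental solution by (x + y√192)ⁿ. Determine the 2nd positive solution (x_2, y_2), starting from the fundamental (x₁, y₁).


Step 1: Find the fundamental solution (x₁, y₁) of x² - 192y² = 1.
  Expand √192 as a continued fraction. a₀ = ⌊√192⌋ = 13; iterate m_{k+1} = d_k·a_k − m_k, d_{k+1} = (192 − m_{k+1}²)/d_k, a_{k+1} = ⌊(a₀ + m_{k+1})/d_{k+1}⌋ (starting m₀ = 0, d₀ = 1), with convergents p_k = a_k·p_{k-1} + p_{k-2}, q_k = a_k·q_{k-1} + q_{k-2} (p₋₁ = 1, q₋₁ = 0):
  k = 0: a₀ = 13; p₀/q₀ = 13/1; p₀² − 192·q₀² = 169 − 192 = -23.
  k = 1: m = 13, d = 23, a = ⌊(13 + 13)/23⌋ = 1; p/q = (1·13 + 1)/(1·1 + 0) = 14/1; p² − 192·q² = 196 − 192 = 4.
  k = 2: m = 10, d = 4, a = ⌊(13 + 10)/4⌋ = 5; p/q = (5·14 + 13)/(5·1 + 1) = 83/6; p² − 192·q² = 6889 − 6912 = -23.
  k = 3: m = 10, d = 23, a = ⌊(13 + 10)/23⌋ = 1; p/q = (1·83 + 14)/(1·6 + 1) = 97/7; p² − 192·q² = 9409 − 9408 = 1.
  The first convergent with p² − 192·q² = 1 gives the fundamental solution (x₁, y₁) = (97, 7).
Step 2: Apply the recurrence (x_{n+1}, y_{n+1}) = (x₁x_n + 192y₁y_n, x₁y_n + y₁x_n) repeatedly.
  From (x_1, y_1) = (97, 7): x_2 = 97·97 + 192·7·7 = 18817; y_2 = 97·7 + 7·97 = 1358.
Step 3: Verify x_2² - 192·y_2² = 354079489 - 354079488 = 1 (should be 1). ✓

(x_1, y_1) = (97, 7); (x_2, y_2) = (18817, 1358).


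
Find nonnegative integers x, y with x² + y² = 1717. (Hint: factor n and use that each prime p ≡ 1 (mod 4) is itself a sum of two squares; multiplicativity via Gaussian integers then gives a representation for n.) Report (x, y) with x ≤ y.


Step 1: Factor n = 1717 = 17 · 101.
Step 2: Check the mod-4 condition on each prime factor: 17 ≡ 1 (mod 4), exponent 1; 101 ≡ 1 (mod 4), exponent 1.
All primes ≡ 3 (mod 4) appear to even exponent (or don't appear), so by the two-squares theorem n IS expressible as a sum of two squares.
Step 3: Build a representation. Here n = 17 · 101 is a product of primes ≡ 1 (mod 4). Each prime p ≡ 1 (mod 4) is itself a sum of two squares; find a² by testing p − a² for a perfect square:
  17: 17 − 1² = 16 = 4² ⇒ 17 = 1² + 4².
  101: 101 − 1² = 100 = 10² ⇒ 101 = 1² + 10².
  Combine using the Brahmagupta–Fibonacci identity (a² + b²)(c² + d²) = (ac − bd)² + (ad + bc)² = (ac + bd)² + (ad − bc)²:
  17 · 101 = 1717: from (1² + 4²)(1² + 10²), take (1·1 − 4·10, 1·10 + 4·1) = (1 − 40, 10 + 4) = (-39, 14); dropping signs (only squares matter) gives (39, 14); check 39² + 14² = 1521 + 196 = 1717 ✓.
Step 4: Order so x ≤ y and verify: 14² + 39² = 196 + 1521 = 1717 = n. ✓

n = 1717 = 14² + 39² (one valid representation with x ≤ y).


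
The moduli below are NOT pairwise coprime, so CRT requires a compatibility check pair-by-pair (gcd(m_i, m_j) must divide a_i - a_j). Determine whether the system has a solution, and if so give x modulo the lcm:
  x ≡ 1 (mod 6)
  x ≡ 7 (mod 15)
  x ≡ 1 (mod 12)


Moduli 6, 15, 12 are not pairwise coprime, so CRT works modulo lcm(m_i) when all pairwise compatibility conditions hold.
Pairwise compatibility: gcd(m_i, m_j) must divide a_i - a_j for every pair.
Merge one congruence at a time:
  Start: x ≡ 1 (mod 6).
  Combine with x ≡ 7 (mod 15): gcd(6, 15) = 3; 7 - 1 = 6, which IS divisible by 3, so compatible.
    Write x = 1 + 6·t and substitute into x ≡ 7 (mod 15): 6·t ≡ 7 − 1 = 6 (mod 15).
    Divide the congruence (and modulus) by g = 3: 2·t ≡ 2 (mod 5).
    The inverse of 2 mod 5 is 3 (since 2·3 = 6 = 1·5 + 1), so t ≡ 3·2 = 6 ≡ 1 (mod 5).
    Then x = 1 + 6·1 = 7, valid modulo lcm(6, 15) = 30: x ≡ 7 (mod 30).
  Combine with x ≡ 1 (mod 12): gcd(30, 12) = 6; 1 - 7 = -6, which IS divisible by 6, so compatible.
    Write x = 7 + 30·t and substitute into x ≡ 1 (mod 12): 30·t ≡ 1 − 7 = -6 (mod 12).
    Divide the congruence (and modulus) by g = 6: 5·t ≡ -1 (mod 2).
    Reduce coefficients mod 2: 1·t ≡ 1 (mod 2).
    So t ≡ 1 (mod 2).
    Then x = 7 + 30·1 = 37, valid modulo lcm(30, 12) = 60: x ≡ 37 (mod 60).
Verify: 37 mod 6 = 1, 37 mod 15 = 7, 37 mod 12 = 1.

x ≡ 37 (mod 60).


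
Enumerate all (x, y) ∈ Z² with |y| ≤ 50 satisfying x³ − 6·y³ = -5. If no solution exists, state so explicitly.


The equation is x³ - 6y³ = -5. For fixed y, x³ = 6·y³ − 5, so a solution requires the RHS to be a perfect cube.
Strategy: iterate y from -50 to 50, compute RHS = 6·y³ − 5, and check whether it is a (positive or negative) perfect cube.
Check small values of y:
  y = 0: RHS = -5 is not a perfect cube.
  y = 1: RHS = 1 = (1)³ ⇒ x = 1 works.
  y = -1: RHS = -11 is not a perfect cube.
  y = 2: RHS = 43 is not a perfect cube.
  y = -2: RHS = -53 is not a perfect cube.
  y = 3: RHS = 157 is not a perfect cube.
  y = -3: RHS = -167 is not a perfect cube.
Continuing the search up to |y| = 50 finds no further solutions beyond those listed.
Collected solutions: (1, 1).

Solutions (with |y| ≤ 50): (1, 1).


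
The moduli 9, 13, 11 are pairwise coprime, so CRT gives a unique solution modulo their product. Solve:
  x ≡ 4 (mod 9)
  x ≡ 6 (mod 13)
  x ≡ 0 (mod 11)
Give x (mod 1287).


Moduli 9, 13, 11 are pairwise coprime; by CRT there is a unique solution modulo M = 9 · 13 · 11 = 1287.
Solve pairwise, accumulating the modulus:
  Start with x ≡ 4 (mod 9).
  Combine with x ≡ 6 (mod 13): since gcd(9, 13) = 1, we get a unique residue mod 117.
    Write x = 4 + 9·t and substitute into x ≡ 6 (mod 13): 9·t ≡ 6 − 4 = 2 (mod 13).
    The inverse of 9 mod 13 is 3 (since 9·3 = 27 = 2·13 + 1), so t ≡ 3·2 = 6 ≡ 6 (mod 13).
    Then x = 4 + 9·6 = 58, valid modulo lcm(9, 13) = 117: x ≡ 58 (mod 117).
  Combine with x ≡ 0 (mod 11): since gcd(117, 11) = 1, we get a unique residue mod 1287.
    Write x = 58 + 117·t and substitute into x ≡ 0 (mod 11): 117·t ≡ 0 − 58 = -58 (mod 11).
    Reduce coefficients mod 11: 7·t ≡ 8 (mod 11).
    The inverse of 7 mod 11 is 8 (since 7·8 = 56 = 5·11 + 1), so t ≡ 8·8 = 64 ≡ 9 (mod 11).
    Then x = 58 + 117·9 = 1111, valid modulo lcm(117, 11) = 1287: x ≡ 1111 (mod 1287).
Verify: 1111 mod 9 = 4 ✓, 1111 mod 13 = 6 ✓, 1111 mod 11 = 0 ✓.

x ≡ 1111 (mod 1287).


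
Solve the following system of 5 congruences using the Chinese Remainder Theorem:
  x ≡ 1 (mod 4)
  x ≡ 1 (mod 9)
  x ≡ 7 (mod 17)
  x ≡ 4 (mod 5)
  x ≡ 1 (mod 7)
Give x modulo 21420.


Product of moduli M = 4 · 9 · 17 · 5 · 7 = 21420.
Merge one congruence at a time:
  Start: x ≡ 1 (mod 4).
  Combine with x ≡ 1 (mod 9); new modulus lcm = 36.
    Write x = 1 + 4·t and substitute into x ≡ 1 (mod 9): 4·t ≡ 1 − 1 = 0 (mod 9).
    The inverse of 4 mod 9 is 7 (since 4·7 = 28 = 3·9 + 1), so t ≡ 7·0 = 0 ≡ 0 (mod 9).
    Then x = 1 + 4·0 = 1, valid modulo lcm(4, 9) = 36: x ≡ 1 (mod 36).
  Combine with x ≡ 7 (mod 17); new modulus lcm = 612.
    Write x = 1 + 36·t and substitute into x ≡ 7 (mod 17): 36·t ≡ 7 − 1 = 6 (mod 17).
    Reduce coefficients mod 17: 2·t ≡ 6 (mod 17).
    The inverse of 2 mod 17 is 9 (since 2·9 = 18 = 1·17 + 1), so t ≡ 9·6 = 54 ≡ 3 (mod 17).
    Then x = 1 + 36·3 = 109, valid modulo lcm(36, 17) = 612: x ≡ 109 (mod 612).
  Combine with x ≡ 4 (mod 5); new modulus lcm = 3060.
    Write x = 109 + 612·t and substitute into x ≡ 4 (mod 5): 612·t ≡ 4 − 109 = -105 (mod 5).
    Reduce coefficients mod 5: 2·t ≡ 0 (mod 5).
    The inverse of 2 mod 5 is 3 (since 2·3 = 6 = 1·5 + 1), so t ≡ 3·0 = 0 ≡ 0 (mod 5).
    Then x = 109 + 612·0 = 109, valid modulo lcm(612, 5) = 3060: x ≡ 109 (mod 3060).
  Combine with x ≡ 1 (mod 7); new modulus lcm = 21420.
    Write x = 109 + 3060·t and substitute into x ≡ 1 (mod 7): 3060·t ≡ 1 − 109 = -108 (mod 7).
    Reduce coefficients mod 7: 1·t ≡ 4 (mod 7).
    So t ≡ 4 (mod 7).
    Then x = 109 + 3060·4 = 12349, valid modulo lcm(3060, 7) = 21420: x ≡ 12349 (mod 21420).
Verify against each original: 12349 mod 4 = 1, 12349 mod 9 = 1, 12349 mod 17 = 7, 12349 mod 5 = 4, 12349 mod 7 = 1.

x ≡ 12349 (mod 21420).


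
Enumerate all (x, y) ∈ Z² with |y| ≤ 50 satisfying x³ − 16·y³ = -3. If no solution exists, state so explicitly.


The equation is x³ - 16y³ = -3. For fixed y, x³ = 16·y³ − 3, so a solution requires the RHS to be a perfect cube.
Strategy: iterate y from -50 to 50, compute RHS = 16·y³ − 3, and check whether it is a (positive or negative) perfect cube.
Check small values of y:
  y = 0: RHS = -3 is not a perfect cube.
  y = 1: RHS = 13 is not a perfect cube.
  y = -1: RHS = -19 is not a perfect cube.
  y = 2: RHS = 125 = (5)³ ⇒ x = 5 works.
  y = -2: RHS = -131 is not a perfect cube.
  y = 3: RHS = 429 is not a perfect cube.
  y = -3: RHS = -435 is not a perfect cube.
Continuing the search up to |y| = 50 finds no further solutions beyond those listed.
Collected solutions: (5, 2).

Solutions (with |y| ≤ 50): (5, 2).


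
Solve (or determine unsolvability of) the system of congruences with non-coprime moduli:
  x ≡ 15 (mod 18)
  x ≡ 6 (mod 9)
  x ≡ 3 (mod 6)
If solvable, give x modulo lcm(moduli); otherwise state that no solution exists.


Moduli 18, 9, 6 are not pairwise coprime, so CRT works modulo lcm(m_i) when all pairwise compatibility conditions hold.
Pairwise compatibility: gcd(m_i, m_j) must divide a_i - a_j for every pair.
Merge one congruence at a time:
  Start: x ≡ 15 (mod 18).
  Combine with x ≡ 6 (mod 9): gcd(18, 9) = 9; 6 - 15 = -9, which IS divisible by 9, so compatible.
    Write x = 15 + 18·t and substitute into x ≡ 6 (mod 9): 18·t ≡ 6 − 15 = -9 (mod 9).
    Divide the congruence (and modulus) by g = 9: 2·t ≡ -1 (mod 1).
    Modulo 1 every t works; take t = 0.
    Then x = 15 + 18·0 = 15, valid modulo lcm(18, 9) = 18: x ≡ 15 (mod 18).
  Combine with x ≡ 3 (mod 6): gcd(18, 6) = 6; 3 - 15 = -12, which IS divisible by 6, so compatible.
    Write x = 15 + 18·t and substitute into x ≡ 3 (mod 6): 18·t ≡ 3 − 15 = -12 (mod 6).
    Divide the congruence (and modulus) by g = 6: 3·t ≡ -2 (mod 1).
    Modulo 1 every t works; take t = 0.
    Then x = 15 + 18·0 = 15, valid modulo lcm(18, 6) = 18: x ≡ 15 (mod 18).
Verify: 15 mod 18 = 15, 15 mod 9 = 6, 15 mod 6 = 3.

x ≡ 15 (mod 18).


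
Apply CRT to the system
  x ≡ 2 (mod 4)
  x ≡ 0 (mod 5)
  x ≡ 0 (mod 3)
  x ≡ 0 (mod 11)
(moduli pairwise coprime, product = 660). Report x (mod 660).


Product of moduli M = 4 · 5 · 3 · 11 = 660.
Merge one congruence at a time:
  Start: x ≡ 2 (mod 4).
  Combine with x ≡ 0 (mod 5); new modulus lcm = 20.
    Write x = 2 + 4·t and substitute into x ≡ 0 (mod 5): 4·t ≡ 0 − 2 = -2 (mod 5).
    Reduce coefficients mod 5: 4·t ≡ 3 (mod 5).
    The inverse of 4 mod 5 is 4 (since 4·4 = 16 = 3·5 + 1), so t ≡ 4·3 = 12 ≡ 2 (mod 5).
    Then x = 2 + 4·2 = 10, valid modulo lcm(4, 5) = 20: x ≡ 10 (mod 20).
  Combine with x ≡ 0 (mod 3); new modulus lcm = 60.
    Write x = 10 + 20·t and substitute into x ≡ 0 (mod 3): 20·t ≡ 0 − 10 = -10 (mod 3).
    Reduce coefficients mod 3: 2·t ≡ 2 (mod 3).
    The inverse of 2 mod 3 is 2 (since 2·2 = 4 = 1·3 + 1), so t ≡ 2·2 = 4 ≡ 1 (mod 3).
    Then x = 10 + 20·1 = 30, valid modulo lcm(20, 3) = 60: x ≡ 30 (mod 60).
  Combine with x ≡ 0 (mod 11); new modulus lcm = 660.
    Write x = 30 + 60·t and substitute into x ≡ 0 (mod 11): 60·t ≡ 0 − 30 = -30 (mod 11).
    Reduce coefficients mod 11: 5·t ≡ 3 (mod 11).
    The inverse of 5 mod 11 is 9 (since 5·9 = 45 = 4·11 + 1), so t ≡ 9·3 = 27 ≡ 5 (mod 11).
    Then x = 30 + 60·5 = 330, valid modulo lcm(60, 11) = 660: x ≡ 330 (mod 660).
Verify against each original: 330 mod 4 = 2, 330 mod 5 = 0, 330 mod 3 = 0, 330 mod 11 = 0.

x ≡ 330 (mod 660).


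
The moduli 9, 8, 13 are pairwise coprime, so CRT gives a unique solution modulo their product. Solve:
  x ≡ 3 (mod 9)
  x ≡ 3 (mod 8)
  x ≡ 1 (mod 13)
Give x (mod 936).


Moduli 9, 8, 13 are pairwise coprime; by CRT there is a unique solution modulo M = 9 · 8 · 13 = 936.
Solve pairwise, accumulating the modulus:
  Start with x ≡ 3 (mod 9).
  Combine with x ≡ 3 (mod 8): since gcd(9, 8) = 1, we get a unique residue mod 72.
    Write x = 3 + 9·t and substitute into x ≡ 3 (mod 8): 9·t ≡ 3 − 3 = 0 (mod 8).
    Reduce coefficients mod 8: 1·t ≡ 0 (mod 8).
    So t ≡ 0 (mod 8).
    Then x = 3 + 9·0 = 3, valid modulo lcm(9, 8) = 72: x ≡ 3 (mod 72).
  Combine with x ≡ 1 (mod 13): since gcd(72, 13) = 1, we get a unique residue mod 936.
    Write x = 3 + 72·t and substitute into x ≡ 1 (mod 13): 72·t ≡ 1 − 3 = -2 (mod 13).
    Reduce coefficients mod 13: 7·t ≡ 11 (mod 13).
    The inverse of 7 mod 13 is 2 (since 7·2 = 14 = 1·13 + 1), so t ≡ 2·11 = 22 ≡ 9 (mod 13).
    Then x = 3 + 72·9 = 651, valid modulo lcm(72, 13) = 936: x ≡ 651 (mod 936).
Verify: 651 mod 9 = 3 ✓, 651 mod 8 = 3 ✓, 651 mod 13 = 1 ✓.

x ≡ 651 (mod 936).


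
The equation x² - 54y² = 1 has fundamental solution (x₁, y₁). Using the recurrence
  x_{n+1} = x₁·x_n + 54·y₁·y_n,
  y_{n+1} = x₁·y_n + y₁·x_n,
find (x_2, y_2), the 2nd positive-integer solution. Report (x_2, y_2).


Step 1: Find the fundamental solution (x₁, y₁) of x² - 54y² = 1.
  Expand √54 as a continued fraction. a₀ = ⌊√54⌋ = 7; iterate m_{k+1} = d_k·a_k − m_k, d_{k+1} = (54 − m_{k+1}²)/d_k, a_{k+1} = ⌊(a₀ + m_{k+1})/d_{k+1}⌋ (starting m₀ = 0, d₀ = 1), with convergents p_k = a_k·p_{k-1} + p_{k-2}, q_k = a_k·q_{k-1} + q_{k-2} (p₋₁ = 1, q₋₁ = 0):
  k = 0: a₀ = 7; p₀/q₀ = 7/1; p₀² − 54·q₀² = 49 − 54 = -5.
  k = 1: m = 7, d = 5, a = ⌊(7 + 7)/5⌋ = 2; p/q = (2·7 + 1)/(2·1 + 0) = 15/2; p² − 54·q² = 225 − 216 = 9.
  k = 2: m = 3, d = 9, a = ⌊(7 + 3)/9⌋ = 1; p/q = (1·15 + 7)/(1·2 + 1) = 22/3; p² − 54·q² = 484 − 486 = -2.
  k = 3: m = 6, d = 2, a = ⌊(7 + 6)/2⌋ = 6; p/q = (6·22 + 15)/(6·3 + 2) = 147/20; p² − 54·q² = 21609 − 21600 = 9.
  k = 4: m = 6, d = 9, a = ⌊(7 + 6)/9⌋ = 1; p/q = (1·147 + 22)/(1·20 + 3) = 169/23; p² − 54·q² = 28561 − 28566 = -5.
  k = 5: m = 3, d = 5, a = ⌊(7 + 3)/5⌋ = 2; p/q = (2·169 + 147)/(2·23 + 20) = 485/66; p² − 54·q² = 235225 − 235224 = 1.
  The first convergent with p² − 54·q² = 1 gives the fundamental solution (x₁, y₁) = (485, 66).
Step 2: Apply the recurrence (x_{n+1}, y_{n+1}) = (x₁x_n + 54y₁y_n, x₁y_n + y₁x_n) repeatedly.
  From (x_1, y_1) = (485, 66): x_2 = 485·485 + 54·66·66 = 470449; y_2 = 485·66 + 66·485 = 64020.
Step 3: Verify x_2² - 54·y_2² = 221322261601 - 221322261600 = 1 (should be 1). ✓

(x_1, y_1) = (485, 66); (x_2, y_2) = (470449, 64020).


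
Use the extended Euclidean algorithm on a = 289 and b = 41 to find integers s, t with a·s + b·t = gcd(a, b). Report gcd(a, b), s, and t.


Euclidean algorithm on (289, 41) — divide until remainder is 0:
  289 = 7 · 41 + 2
  41 = 20 · 2 + 1
  2 = 2 · 1 + 0
gcd(289, 41) = 1.
Track Bezout coefficients alongside the remainders: start with r₀ = 289 = a·1 + b·0 (s = 1, t = 0) and r₁ = 41 = a·0 + b·1 (s = 0, t = 1); each new remainder r_{k+1} = r_{k-1} − q_k·r_k inherits s_{k+1} = s_{k-1} − q_k·s_k, t_{k+1} = t_{k-1} − q_k·t_k, so r_k = a·s_k + b·t_k at every step:
  q = 7: r = 2, s = 1 − 7·0 = 1, t = 0 − 7·1 = -7  (check: 289·1 + 41·(-7) = 2)
  q = 20: r = 1, s = 0 − 20·1 = -20, t = 1 − 20·(-7) = 141  (check: 289·(-20) + 41·141 = 1)
The row with r = 1 (the gcd) gives the Bezout coefficients s = -20, t = 141.
Result: 289 · (-20) + 41 · (141) = 1.

gcd(289, 41) = 1; s = -20, t = 141 (check: 289·(-20) + 41·141 = 1).


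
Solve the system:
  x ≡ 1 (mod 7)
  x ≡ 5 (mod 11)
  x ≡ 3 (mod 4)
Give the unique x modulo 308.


Moduli 7, 11, 4 are pairwise coprime; by CRT there is a unique solution modulo M = 7 · 11 · 4 = 308.
Solve pairwise, accumulating the modulus:
  Start with x ≡ 1 (mod 7).
  Combine with x ≡ 5 (mod 11): since gcd(7, 11) = 1, we get a unique residue mod 77.
    Write x = 1 + 7·t and substitute into x ≡ 5 (mod 11): 7·t ≡ 5 − 1 = 4 (mod 11).
    The inverse of 7 mod 11 is 8 (since 7·8 = 56 = 5·11 + 1), so t ≡ 8·4 = 32 ≡ 10 (mod 11).
    Then x = 1 + 7·10 = 71, valid modulo lcm(7, 11) = 77: x ≡ 71 (mod 77).
  Combine with x ≡ 3 (mod 4): since gcd(77, 4) = 1, we get a unique residue mod 308.
    Write x = 71 + 77·t and substitute into x ≡ 3 (mod 4): 77·t ≡ 3 − 71 = -68 (mod 4).
    Reduce coefficients mod 4: 1·t ≡ 0 (mod 4).
    So t ≡ 0 (mod 4).
    Then x = 71 + 77·0 = 71, valid modulo lcm(77, 4) = 308: x ≡ 71 (mod 308).
Verify: 71 mod 7 = 1 ✓, 71 mod 11 = 5 ✓, 71 mod 4 = 3 ✓.

x ≡ 71 (mod 308).


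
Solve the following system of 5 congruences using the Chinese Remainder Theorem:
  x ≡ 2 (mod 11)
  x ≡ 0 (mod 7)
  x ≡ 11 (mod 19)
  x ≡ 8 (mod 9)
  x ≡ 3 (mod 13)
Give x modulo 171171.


Product of moduli M = 11 · 7 · 19 · 9 · 13 = 171171.
Merge one congruence at a time:
  Start: x ≡ 2 (mod 11).
  Combine with x ≡ 0 (mod 7); new modulus lcm = 77.
    Write x = 2 + 11·t and substitute into x ≡ 0 (mod 7): 11·t ≡ 0 − 2 = -2 (mod 7).
    Reduce coefficients mod 7: 4·t ≡ 5 (mod 7).
    The inverse of 4 mod 7 is 2 (since 4·2 = 8 = 1·7 + 1), so t ≡ 2·5 = 10 ≡ 3 (mod 7).
    Then x = 2 + 11·3 = 35, valid modulo lcm(11, 7) = 77: x ≡ 35 (mod 77).
  Combine with x ≡ 11 (mod 19); new modulus lcm = 1463.
    Write x = 35 + 77·t and substitute into x ≡ 11 (mod 19): 77·t ≡ 11 − 35 = -24 (mod 19).
    Reduce coefficients mod 19: 1·t ≡ 14 (mod 19).
    So t ≡ 14 (mod 19).
    Then x = 35 + 77·14 = 1113, valid modulo lcm(77, 19) = 1463: x ≡ 1113 (mod 1463).
  Combine with x ≡ 8 (mod 9); new modulus lcm = 13167.
    Write x = 1113 + 1463·t and substitute into x ≡ 8 (mod 9): 1463·t ≡ 8 − 1113 = -1105 (mod 9).
    Reduce coefficients mod 9: 5·t ≡ 2 (mod 9).
    The inverse of 5 mod 9 is 2 (since 5·2 = 10 = 1·9 + 1), so t ≡ 2·2 = 4 ≡ 4 (mod 9).
    Then x = 1113 + 1463·4 = 6965, valid modulo lcm(1463, 9) = 13167: x ≡ 6965 (mod 13167).
  Combine with x ≡ 3 (mod 13); new modulus lcm = 171171.
    Write x = 6965 + 13167·t and substitute into x ≡ 3 (mod 13): 13167·t ≡ 3 − 6965 = -6962 (mod 13).
    Reduce coefficients mod 13: 11·t ≡ 6 (mod 13).
    The inverse of 11 mod 13 is 6 (since 11·6 = 66 = 5·13 + 1), so t ≡ 6·6 = 36 ≡ 10 (mod 13).
    Then x = 6965 + 13167·10 = 138635, valid modulo lcm(13167, 13) = 171171: x ≡ 138635 (mod 171171).
Verify against each original: 138635 mod 11 = 2, 138635 mod 7 = 0, 138635 mod 19 = 11, 138635 mod 9 = 8, 138635 mod 13 = 3.

x ≡ 138635 (mod 171171).


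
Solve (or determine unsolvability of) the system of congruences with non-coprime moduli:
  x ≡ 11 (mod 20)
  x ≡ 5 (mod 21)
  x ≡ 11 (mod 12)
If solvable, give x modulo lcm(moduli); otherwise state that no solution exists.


Moduli 20, 21, 12 are not pairwise coprime, so CRT works modulo lcm(m_i) when all pairwise compatibility conditions hold.
Pairwise compatibility: gcd(m_i, m_j) must divide a_i - a_j for every pair.
Merge one congruence at a time:
  Start: x ≡ 11 (mod 20).
  Combine with x ≡ 5 (mod 21): gcd(20, 21) = 1; 5 - 11 = -6, which IS divisible by 1, so compatible.
    Write x = 11 + 20·t and substitute into x ≡ 5 (mod 21): 20·t ≡ 5 − 11 = -6 (mod 21).
    Reduce coefficients mod 21: 20·t ≡ 15 (mod 21).
    The inverse of 20 mod 21 is 20 (since 20·20 = 400 = 19·21 + 1), so t ≡ 20·15 = 300 ≡ 6 (mod 21).
    Then x = 11 + 20·6 = 131, valid modulo lcm(20, 21) = 420: x ≡ 131 (mod 420).
  Combine with x ≡ 11 (mod 12): gcd(420, 12) = 12; 11 - 131 = -120, which IS divisible by 12, so compatible.
    Write x = 131 + 420·t and substitute into x ≡ 11 (mod 12): 420·t ≡ 11 − 131 = -120 (mod 12).
    Divide the congruence (and modulus) by g = 12: 35·t ≡ -10 (mod 1).
    Modulo 1 every t works; take t = 0.
    Then x = 131 + 420·0 = 131, valid modulo lcm(420, 12) = 420: x ≡ 131 (mod 420).
Verify: 131 mod 20 = 11, 131 mod 21 = 5, 131 mod 12 = 11.

x ≡ 131 (mod 420).


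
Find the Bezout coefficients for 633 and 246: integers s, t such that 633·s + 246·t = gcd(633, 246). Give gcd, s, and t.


Euclidean algorithm on (633, 246) — divide until remainder is 0:
  633 = 2 · 246 + 141
  246 = 1 · 141 + 105
  141 = 1 · 105 + 36
  105 = 2 · 36 + 33
  36 = 1 · 33 + 3
  33 = 11 · 3 + 0
gcd(633, 246) = 3.
Track Bezout coefficients alongside the remainders: start with r₀ = 633 = a·1 + b·0 (s = 1, t = 0) and r₁ = 246 = a·0 + b·1 (s = 0, t = 1); each new remainder r_{k+1} = r_{k-1} − q_k·r_k inherits s_{k+1} = s_{k-1} − q_k·s_k, t_{k+1} = t_{k-1} − q_k·t_k, so r_k = a·s_k + b·t_k at every step:
  q = 2: r = 141, s = 1 − 2·0 = 1, t = 0 − 2·1 = -2  (check: 633·1 + 246·(-2) = 141)
  q = 1: r = 105, s = 0 − 1·1 = -1, t = 1 − 1·(-2) = 3  (check: 633·(-1) + 246·3 = 105)
  q = 1: r = 36, s = 1 − 1·(-1) = 2, t = -2 − 1·3 = -5  (check: 633·2 + 246·(-5) = 36)
  q = 2: r = 33, s = -1 − 2·2 = -5, t = 3 − 2·(-5) = 13  (check: 633·(-5) + 246·13 = 33)
  q = 1: r = 3, s = 2 − 1·(-5) = 7, t = -5 − 1·13 = -18  (check: 633·7 + 246·(-18) = 3)
The row with r = 3 (the gcd) gives the Bezout coefficients s = 7, t = -18.
Result: 633 · (7) + 246 · (-18) = 3.

gcd(633, 246) = 3; s = 7, t = -18 (check: 633·7 + 246·(-18) = 3).


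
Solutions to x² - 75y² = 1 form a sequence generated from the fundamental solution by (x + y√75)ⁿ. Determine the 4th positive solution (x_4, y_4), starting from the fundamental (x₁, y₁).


Step 1: Find the fundamental solution (x₁, y₁) of x² - 75y² = 1.
  Expand √75 as a continued fraction. a₀ = ⌊√75⌋ = 8; iterate m_{k+1} = d_k·a_k − m_k, d_{k+1} = (75 − m_{k+1}²)/d_k, a_{k+1} = ⌊(a₀ + m_{k+1})/d_{k+1}⌋ (starting m₀ = 0, d₀ = 1), with convergents p_k = a_k·p_{k-1} + p_{k-2}, q_k = a_k·q_{k-1} + q_{k-2} (p₋₁ = 1, q₋₁ = 0):
  k = 0: a₀ = 8; p₀/q₀ = 8/1; p₀² − 75·q₀² = 64 − 75 = -11.
  k = 1: m = 8, d = 11, a = ⌊(8 + 8)/11⌋ = 1; p/q = (1·8 + 1)/(1·1 + 0) = 9/1; p² − 75·q² = 81 − 75 = 6.
  k = 2: m = 3, d = 6, a = ⌊(8 + 3)/6⌋ = 1; p/q = (1·9 + 8)/(1·1 + 1) = 17/2; p² − 75·q² = 289 − 300 = -11.
  k = 3: m = 3, d = 11, a = ⌊(8 + 3)/11⌋ = 1; p/q = (1·17 + 9)/(1·2 + 1) = 26/3; p² − 75·q² = 676 − 675 = 1.
  The first convergent with p² − 75·q² = 1 gives the fundamental solution (x₁, y₁) = (26, 3).
Step 2: Apply the recurrence (x_{n+1}, y_{n+1}) = (x₁x_n + 75y₁y_n, x₁y_n + y₁x_n) repeatedly.
  From (x_1, y_1) = (26, 3): x_2 = 26·26 + 75·3·3 = 1351; y_2 = 26·3 + 3·26 = 156.
  From (x_2, y_2) = (1351, 156): x_3 = 26·1351 + 75·3·156 = 70226; y_3 = 26·156 + 3·1351 = 8109.
  From (x_3, y_3) = (70226, 8109): x_4 = 26·70226 + 75·3·8109 = 3650401; y_4 = 26·8109 + 3·70226 = 421512.
Step 3: Verify x_4² - 75·y_4² = 13325427460801 - 13325427460800 = 1 (should be 1). ✓

(x_1, y_1) = (26, 3); (x_4, y_4) = (3650401, 421512).


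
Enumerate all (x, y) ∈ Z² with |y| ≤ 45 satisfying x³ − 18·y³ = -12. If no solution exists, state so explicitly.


The equation is x³ - 18y³ = -12. For fixed y, x³ = 18·y³ − 12, so a solution requires the RHS to be a perfect cube.
Strategy: iterate y from -45 to 45, compute RHS = 18·y³ − 12, and check whether it is a (positive or negative) perfect cube.
Check small values of y:
  y = 0: RHS = -12 is not a perfect cube.
  y = 1: RHS = 6 is not a perfect cube.
  y = -1: RHS = -30 is not a perfect cube.
  y = 2: RHS = 132 is not a perfect cube.
  y = -2: RHS = -156 is not a perfect cube.
  y = 3: RHS = 474 is not a perfect cube.
  y = -3: RHS = -498 is not a perfect cube.
Continuing the search up to |y| = 45 finds no solutions either.
No (x, y) in the scanned range satisfies the equation.

No integer solutions with |y| ≤ 45.


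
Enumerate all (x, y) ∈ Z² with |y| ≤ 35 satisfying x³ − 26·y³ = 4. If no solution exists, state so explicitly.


The equation is x³ - 26y³ = 4. For fixed y, x³ = 26·y³ + 4, so a solution requires the RHS to be a perfect cube.
Strategy: iterate y from -35 to 35, compute RHS = 26·y³ + 4, and check whether it is a (positive or negative) perfect cube.
Check small values of y:
  y = 0: RHS = 4 is not a perfect cube.
  y = 1: RHS = 30 is not a perfect cube.
  y = -1: RHS = -22 is not a perfect cube.
  y = 2: RHS = 212 is not a perfect cube.
  y = -2: RHS = -204 is not a perfect cube.
  y = 3: RHS = 706 is not a perfect cube.
  y = -3: RHS = -698 is not a perfect cube.
Continuing the search up to |y| = 35 finds no solutions either.
No (x, y) in the scanned range satisfies the equation.

No integer solutions with |y| ≤ 35.


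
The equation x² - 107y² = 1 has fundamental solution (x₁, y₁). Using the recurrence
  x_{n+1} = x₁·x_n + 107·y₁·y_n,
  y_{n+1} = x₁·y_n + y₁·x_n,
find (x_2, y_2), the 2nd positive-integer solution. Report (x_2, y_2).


Step 1: Find the fundamental solution (x₁, y₁) of x² - 107y² = 1.
  Expand √107 as a continued fraction. a₀ = ⌊√107⌋ = 10; iterate m_{k+1} = d_k·a_k − m_k, d_{k+1} = (107 − m_{k+1}²)/d_k, a_{k+1} = ⌊(a₀ + m_{k+1})/d_{k+1}⌋ (starting m₀ = 0, d₀ = 1), with convergents p_k = a_k·p_{k-1} + p_{k-2}, q_k = a_k·q_{k-1} + q_{k-2} (p₋₁ = 1, q₋₁ = 0):
  k = 0: a₀ = 10; p₀/q₀ = 10/1; p₀² − 107·q₀² = 100 − 107 = -7.
  k = 1: m = 10, d = 7, a = ⌊(10 + 10)/7⌋ = 2; p/q = (2·10 + 1)/(2·1 + 0) = 21/2; p² − 107·q² = 441 − 428 = 13.
  k = 2: m = 4, d = 13, a = ⌊(10 + 4)/13⌋ = 1; p/q = (1·21 + 10)/(1·2 + 1) = 31/3; p² − 107·q² = 961 − 963 = -2.
  k = 3: m = 9, d = 2, a = ⌊(10 + 9)/2⌋ = 9; p/q = (9·31 + 21)/(9·3 + 2) = 300/29; p² − 107·q² = 90000 − 89987 = 13.
  k = 4: m = 9, d = 13, a = ⌊(10 + 9)/13⌋ = 1; p/q = (1·300 + 31)/(1·29 + 3) = 331/32; p² − 107·q² = 109561 − 109568 = -7.
  k = 5: m = 4, d = 7, a = ⌊(10 + 4)/7⌋ = 2; p/q = (2·331 + 300)/(2·32 + 29) = 962/93; p² − 107·q² = 925444 − 925443 = 1.
  The first convergent with p² − 107·q² = 1 gives the fundamental solution (x₁, y₁) = (962, 93).
Step 2: Apply the recurrence (x_{n+1}, y_{n+1}) = (x₁x_n + 107y₁y_n, x₁y_n + y₁x_n) repeatedly.
  From (x_1, y_1) = (962, 93): x_2 = 962·962 + 107·93·93 = 1850887; y_2 = 962·93 + 93·962 = 178932.
Step 3: Verify x_2² - 107·y_2² = 3425782686769 - 3425782686768 = 1 (should be 1). ✓

(x_1, y_1) = (962, 93); (x_2, y_2) = (1850887, 178932).
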